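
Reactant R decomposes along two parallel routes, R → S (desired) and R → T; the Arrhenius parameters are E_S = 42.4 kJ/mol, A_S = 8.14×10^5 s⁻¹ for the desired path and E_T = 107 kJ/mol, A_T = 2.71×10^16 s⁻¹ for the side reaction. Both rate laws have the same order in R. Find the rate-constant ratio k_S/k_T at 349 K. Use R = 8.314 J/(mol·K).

0.140

Since both paths have the same order in R, the concentration cancels and S_{S/T} = k_S/k_T = (A_S/A_T)·exp[(E_T−E_S)/(RT)].
(E_T−E_S)/(RT) = (107−42.4)×10³/(8.314×349) = 64600/2902 = 22.26.
k_S/k_T = (8.14×10^5/2.71×10^16)·exp(22.26) = 3.004×10^-11 × 4.667×10^9 = 0.140.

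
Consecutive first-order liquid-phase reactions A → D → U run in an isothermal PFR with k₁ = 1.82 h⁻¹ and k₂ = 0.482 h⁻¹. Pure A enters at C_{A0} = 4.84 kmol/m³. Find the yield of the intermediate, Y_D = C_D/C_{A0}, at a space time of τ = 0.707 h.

0.592

The intermediate concentration in a first-order A→B→C sequence is C_D = k₁C_{A0}(e^(−k₁τ) − e^(−k₂τ))/(k₂−k₁).
e^(−k₁τ) = e^(−1.82×0.707) = e^(−1.287) = 0.2762; e^(−k₂τ) = e^(−0.3408) = 0.7112.
C_D = 1.82×4.84/(0.482−1.82) × (0.2762−0.7112) = (-6.584)×(-0.4350) = 2.864 kmol/m³.
Y_D = C_D/C_{A0} = 2.864/4.84 = 0.592.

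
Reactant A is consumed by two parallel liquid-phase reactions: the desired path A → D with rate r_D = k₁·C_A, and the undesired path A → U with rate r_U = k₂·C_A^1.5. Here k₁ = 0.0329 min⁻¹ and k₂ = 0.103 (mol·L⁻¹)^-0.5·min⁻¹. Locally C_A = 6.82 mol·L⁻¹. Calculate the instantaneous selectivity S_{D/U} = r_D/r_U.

S_{D/U} = r_D/r_U = (k₁·C_A)/(k₂·C_A^1.5) = (k₁/k₂)·C_A^-0.5.
= (0.0329×6.820) / (0.103×6.820^1.5) = 0.2244/1.834 = 0.122.
The undesired path is higher order in A, so low C_A (CSTR or dilute feed) favours D.

0.122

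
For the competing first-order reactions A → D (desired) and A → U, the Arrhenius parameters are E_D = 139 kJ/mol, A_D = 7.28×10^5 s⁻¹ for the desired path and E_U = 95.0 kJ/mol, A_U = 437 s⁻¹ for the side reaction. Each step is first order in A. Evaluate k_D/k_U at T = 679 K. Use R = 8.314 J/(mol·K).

0.687

Since both paths have the same order in A, the concentration cancels and S_{D/U} = k_D/k_U = (A_D/A_U)·exp[(E_U−E_D)/(RT)].
(E_U−E_D)/(RT) = (95.0−139)×10³/(8.314×679) = -44000/5645 = -7.794.
k_D/k_U = (7.28×10^5/437)·exp(-7.794) = 1666 × 4.121×10^-4 = 0.687.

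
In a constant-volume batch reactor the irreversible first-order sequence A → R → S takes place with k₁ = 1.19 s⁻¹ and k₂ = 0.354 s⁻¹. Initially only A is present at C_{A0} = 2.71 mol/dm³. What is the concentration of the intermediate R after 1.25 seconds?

1.61 mol/dm³

The intermediate concentration in a first-order A→B→C sequence is C_R = k₁C_{A0}(e^(−k₁t) − e^(−k₂t))/(k₂−k₁).
e^(−k₁t) = e^(−1.19×1.25) = e^(−1.487) = 0.2259; e^(−k₂t) = e^(−0.4425) = 0.6424.
C_R = 1.19×2.71/(0.354−1.19) × (0.2259−0.6424) = (-3.858)×(-0.4165) = 1.607 mol/dm³.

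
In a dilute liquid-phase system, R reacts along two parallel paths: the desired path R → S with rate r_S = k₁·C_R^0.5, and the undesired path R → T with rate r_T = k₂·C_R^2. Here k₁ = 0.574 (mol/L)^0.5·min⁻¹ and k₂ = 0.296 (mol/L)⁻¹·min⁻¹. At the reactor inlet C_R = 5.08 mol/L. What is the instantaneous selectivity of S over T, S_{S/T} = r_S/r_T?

0.169

S_{S/T} = r_S/r_T = (k₁·C_R^0.5)/(k₂·C_R^2) = (k₁/k₂)·C_R^-1.5.
= (0.574×5.080^0.5) / (0.296×5.080^2) = 1.294/7.639 = 0.169.
The undesired path is higher order in R, so low C_R (CSTR or dilute feed) favours S.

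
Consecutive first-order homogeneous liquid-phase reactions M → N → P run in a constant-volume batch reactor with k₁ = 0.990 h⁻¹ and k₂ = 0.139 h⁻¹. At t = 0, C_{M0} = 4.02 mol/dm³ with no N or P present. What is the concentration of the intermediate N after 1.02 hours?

2.35 mol/dm³

For first-order series with pure M initially, C_N(t) = k₁C_{M0}/(k₂−k₁)·(e^(−k₁t) − e^(−k₂t)).
e^(−k₁t) = e^(−0.990×1.02) = e^(−1.010) = 0.3643; e^(−k₂t) = e^(−0.1418) = 0.8678.
C_N = 0.990×4.02/(0.139−0.990) × (0.3643−0.8678) = (-4.677)×(-0.5035) = 2.355 mol/dm³.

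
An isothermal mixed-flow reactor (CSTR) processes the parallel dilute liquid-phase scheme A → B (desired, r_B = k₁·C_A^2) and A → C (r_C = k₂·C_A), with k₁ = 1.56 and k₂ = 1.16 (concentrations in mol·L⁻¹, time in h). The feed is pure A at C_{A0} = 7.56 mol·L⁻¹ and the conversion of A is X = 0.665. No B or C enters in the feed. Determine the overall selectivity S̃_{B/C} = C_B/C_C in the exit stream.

Exit C_A = C_{A0}(1−X) = 7.56×0.335 = 2.533 mol·L⁻¹.
In a CSTR the entire volume is at exit conditions, so r_B = 1.56×2.533^2 = 10.01 and r_C = 1.16×2.533 = 2.938.
Overall selectivity = C_B/C_C = r_Bτ/(r_Cτ) = r_B/r_C = 3.41.

3.41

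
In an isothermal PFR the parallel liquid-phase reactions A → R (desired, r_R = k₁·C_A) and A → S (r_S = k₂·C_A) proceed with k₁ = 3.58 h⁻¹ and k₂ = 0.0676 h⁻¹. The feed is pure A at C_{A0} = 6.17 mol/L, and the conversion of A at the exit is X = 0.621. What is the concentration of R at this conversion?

C_A = C_{A0}(1−X) = 2.338 mol/L.
Both paths are first order in A, so the instantaneous fraction to R is constant: dC_R/d(−C_A) = k₁/(k₁+k₂) = 0.9815.
C_R = 0.9815·(C_{A0}−C_A) = 0.9815×3.832 = 3.76 mol/L.

3.76 mol/L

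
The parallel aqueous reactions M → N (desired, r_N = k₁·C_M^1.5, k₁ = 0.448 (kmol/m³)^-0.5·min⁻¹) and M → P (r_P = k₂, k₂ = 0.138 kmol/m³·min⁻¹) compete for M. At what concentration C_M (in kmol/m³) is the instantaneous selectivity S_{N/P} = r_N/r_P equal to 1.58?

0.619 kmol/m³

S_{N/P} = (k₁/k₂)·C_M^1.5 ⇒ C_M = (S·k₂/k₁)^(1/1.5).
= (1.58×0.138/0.448)^(0.6667) = (0.4867)^(0.6667) = 0.619 kmol/m³.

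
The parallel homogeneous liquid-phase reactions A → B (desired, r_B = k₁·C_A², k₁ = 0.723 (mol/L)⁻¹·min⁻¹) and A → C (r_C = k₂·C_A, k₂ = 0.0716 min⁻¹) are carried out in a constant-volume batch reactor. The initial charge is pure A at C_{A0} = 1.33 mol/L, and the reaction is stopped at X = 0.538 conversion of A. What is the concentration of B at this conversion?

C_A = C_{A0}(1−X) = 0.6145 mol/L.
Along a PFR/batch, dC_C/dC_A = −r_C/(r_B+r_C) = −k₂/(k₂+k₁·C_A).
Integrating from C_{A0} to C_A: C_C = (0.0716/0.723)·ln[(0.0716+0.723·1.33)/(0.0716+0.723·0.614)] = 0.09903·ln(1.033/0.5159) = 0.06879 mol/L.
Then C_B = (C_{A0}−C_A) − C_C = 0.7155 − 0.06879 = 0.6468 mol/L.

0.647 mol/L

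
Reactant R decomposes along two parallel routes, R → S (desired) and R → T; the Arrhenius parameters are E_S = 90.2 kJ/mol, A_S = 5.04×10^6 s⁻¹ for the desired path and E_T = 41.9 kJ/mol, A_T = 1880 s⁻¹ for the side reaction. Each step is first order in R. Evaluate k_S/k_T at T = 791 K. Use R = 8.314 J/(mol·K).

k_S/k_T = (A_S/A_T)·exp[−(E_S−E_T)/(RT)] = (A_S/A_T)·exp[(E_T−E_S)/(RT)].
(E_T−E_S)/(RT) = (41.9−90.2)×10³/(8.314×791) = -48300/6576 = -7.344.
k_S/k_T = (5.04×10^6/1880)·exp(-7.344) = 2681 × 6.462×10^-4 = 1.73.

1.73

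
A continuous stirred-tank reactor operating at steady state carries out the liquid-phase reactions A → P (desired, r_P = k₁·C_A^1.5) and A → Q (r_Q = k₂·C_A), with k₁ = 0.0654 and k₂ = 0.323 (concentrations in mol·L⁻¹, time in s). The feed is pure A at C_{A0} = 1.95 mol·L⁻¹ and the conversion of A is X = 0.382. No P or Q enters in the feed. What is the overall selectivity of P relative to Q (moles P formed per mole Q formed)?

0.222

Exit C_A = C_{A0}(1−X) = 1.95×0.618 = 1.205 mol·L⁻¹.
A CSTR operates uniformly at the exit composition, giving r_P = 0.08652 and r_Q = 0.3892 (each k·C_A^n at C_A = 1.205).
Overall selectivity = C_P/C_Q = r_Pτ/(r_Qτ) = r_P/r_Q = 0.222.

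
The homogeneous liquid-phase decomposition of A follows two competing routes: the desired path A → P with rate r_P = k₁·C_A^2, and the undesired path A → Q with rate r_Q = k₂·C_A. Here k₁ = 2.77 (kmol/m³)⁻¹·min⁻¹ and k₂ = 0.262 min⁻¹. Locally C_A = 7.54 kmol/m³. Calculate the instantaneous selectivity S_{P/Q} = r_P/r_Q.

S_{P/Q} = r_P/r_Q = (k₁·C_A^2)/(k₂·C_A) = (k₁/k₂)·C_A.
= (2.77×7.540^2) / (0.262×7.540) = 157.5/1.975 = 79.7.
Since the desired path is higher order in A, keeping C_A high (PFR or concentrated feed) favours P.

79.7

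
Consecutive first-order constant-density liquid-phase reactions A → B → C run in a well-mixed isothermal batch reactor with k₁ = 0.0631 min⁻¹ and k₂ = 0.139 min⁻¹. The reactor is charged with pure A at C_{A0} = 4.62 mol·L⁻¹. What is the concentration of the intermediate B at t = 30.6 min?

0.502 mol·L⁻¹

Solving the coupled first-order balances gives C_B(t) = [k₁/(k₂−k₁)]·C_{A0}·(e^(−k₁t) − e^(−k₂t)).
e^(−k₁t) = e^(−0.0631×30.6) = e^(−1.931) = 0.1450; e^(−k₂t) = e^(−4.253) = 0.01422.
C_B = 0.0631×4.62/(0.139−0.0631) × (0.1450−0.01422) = 3.841×0.1308 = 0.5024 mol·L⁻¹.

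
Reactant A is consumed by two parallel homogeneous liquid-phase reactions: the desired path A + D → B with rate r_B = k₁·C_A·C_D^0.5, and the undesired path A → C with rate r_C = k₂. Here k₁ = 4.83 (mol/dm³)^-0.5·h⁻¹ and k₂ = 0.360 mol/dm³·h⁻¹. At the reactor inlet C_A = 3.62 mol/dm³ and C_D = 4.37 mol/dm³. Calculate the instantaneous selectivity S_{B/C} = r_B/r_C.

S_{B/C} = r_B/r_C = (k₁·C_A·C_D^0.5)/(k₂) = (k₁/k₂)·C_A·C_D^0.5.
= (4.83×3.620×4.370^0.5) / (0.360) = 36.55/0.3600 = 102.

102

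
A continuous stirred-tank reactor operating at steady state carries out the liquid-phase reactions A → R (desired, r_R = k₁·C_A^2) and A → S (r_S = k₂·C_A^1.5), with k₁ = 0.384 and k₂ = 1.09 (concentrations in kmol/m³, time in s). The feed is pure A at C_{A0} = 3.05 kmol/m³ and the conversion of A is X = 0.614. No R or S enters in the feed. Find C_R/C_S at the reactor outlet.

0.382

Exit C_A = C_{A0}(1−X) = 3.05×0.386 = 1.177 kmol/m³.
A CSTR operates uniformly at the exit composition, giving r_R = 0.5322 and r_S = 1.392 (each k·C_A^n at C_A = 1.177).
Overall selectivity = C_R/C_S = r_Rτ/(r_Sτ) = r_R/r_S = 0.382.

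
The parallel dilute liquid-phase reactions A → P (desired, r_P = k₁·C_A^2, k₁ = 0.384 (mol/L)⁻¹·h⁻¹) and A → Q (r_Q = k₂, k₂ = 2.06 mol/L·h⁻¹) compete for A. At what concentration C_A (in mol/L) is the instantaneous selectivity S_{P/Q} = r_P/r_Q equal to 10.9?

7.65 mol/L

S_{P/Q} = (k₁/k₂)·C_A^2 ⇒ C_A = (S·k₂/k₁)^(0.5).
= (10.9×2.06/0.384)^(0.5) = (58.47)^(0.5) = 7.65 mol/L.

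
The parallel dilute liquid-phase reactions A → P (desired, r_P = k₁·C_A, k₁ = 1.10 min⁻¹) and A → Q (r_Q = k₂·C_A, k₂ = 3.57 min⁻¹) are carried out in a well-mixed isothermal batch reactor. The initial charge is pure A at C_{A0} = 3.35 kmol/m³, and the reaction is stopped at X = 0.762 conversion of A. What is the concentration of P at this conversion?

0.601 kmol/m³

C_A = C_{A0}(1−X) = 0.7973 kmol/m³.
Both paths are first order in A, so the instantaneous fraction to P is constant: dC_P/d(−C_A) = k₁/(k₁+k₂) = 0.2355.
C_P = 0.2355·(C_{A0}−C_A) = 0.2355×2.553 = 0.601 kmol/m³.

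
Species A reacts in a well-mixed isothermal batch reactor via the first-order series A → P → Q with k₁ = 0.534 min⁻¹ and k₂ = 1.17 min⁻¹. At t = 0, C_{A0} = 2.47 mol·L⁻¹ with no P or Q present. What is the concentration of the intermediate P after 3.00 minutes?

Solving the coupled first-order balances gives C_P(t) = [k₁/(k₂−k₁)]·C_{A0}·(e^(−k₁t) − e^(−k₂t)).
e^(−k₁t) = e^(−0.534×3.00) = e^(−1.602) = 0.2015; e^(−k₂t) = e^(−3.510) = 0.02990.
C_P = 0.534×2.47/(1.17−0.534) × (0.2015−0.02990) = 2.074×0.1716 = 0.3559 mol·L⁻¹.

0.356 mol·L⁻¹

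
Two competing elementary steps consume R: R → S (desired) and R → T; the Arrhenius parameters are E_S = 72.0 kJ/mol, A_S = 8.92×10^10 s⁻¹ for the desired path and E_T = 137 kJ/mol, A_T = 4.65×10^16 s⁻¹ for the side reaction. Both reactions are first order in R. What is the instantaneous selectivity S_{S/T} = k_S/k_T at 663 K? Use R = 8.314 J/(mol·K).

With equal orders, S_{S/T} = k_S/k_T = (A_S/A_T)·exp[(E_T−E_S)/(RT)].
(E_T−E_S)/(RT) = (137−72.0)×10³/(8.314×663) = 65000/5512 = 11.79.
k_S/k_T = (8.92×10^10/4.65×10^16)·exp(11.79) = 1.918×10^-6 × 1.322×10^5 = 0.254.

0.254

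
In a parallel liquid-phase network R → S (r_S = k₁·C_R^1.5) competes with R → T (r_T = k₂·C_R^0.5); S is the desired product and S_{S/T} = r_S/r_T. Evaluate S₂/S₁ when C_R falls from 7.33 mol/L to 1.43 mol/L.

0.195

S_{S/T} = (k₁/k₂)·C_R, so S₂/S₁ = (C_{R,2}/C_{R,1}).
= 1.43/7.33 = 0.195.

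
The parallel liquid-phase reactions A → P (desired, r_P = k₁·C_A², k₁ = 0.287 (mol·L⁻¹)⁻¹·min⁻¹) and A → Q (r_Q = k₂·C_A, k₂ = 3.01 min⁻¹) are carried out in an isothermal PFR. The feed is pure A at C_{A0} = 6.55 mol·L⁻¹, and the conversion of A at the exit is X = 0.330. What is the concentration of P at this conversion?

C_A = C_{A0}(1−X) = 4.388 mol·L⁻¹.
Along a PFR/batch, dC_Q/dC_A = −r_Q/(r_P+r_Q) = −k₂/(k₂+k₁·C_A).
Integrating from C_{A0} to C_A: C_Q = (3.01/0.287)·ln[(3.01+0.287·6.55)/(3.01+0.287·4.39)] = 10.49·ln(4.890/4.269) = 1.423 mol·L⁻¹.
Then C_P = (C_{A0}−C_A) − C_Q = 2.162 − 1.423 = 0.7387 mol·L⁻¹.

0.739 mol·L⁻¹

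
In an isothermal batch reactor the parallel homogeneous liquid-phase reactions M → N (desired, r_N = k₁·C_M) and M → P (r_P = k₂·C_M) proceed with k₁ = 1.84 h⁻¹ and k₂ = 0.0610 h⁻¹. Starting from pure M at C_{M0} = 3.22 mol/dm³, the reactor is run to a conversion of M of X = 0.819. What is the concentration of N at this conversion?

C_M = C_{M0}(1−X) = 0.5828 mol/dm³.
Both paths are first order in M, so the instantaneous fraction to N is constant: dC_N/d(−C_M) = k₁/(k₁+k₂) = 0.9679.
C_N = 0.9679·(C_{M0}−C_M) = 0.9679×2.637 = 2.55 mol/dm³.

2.55 mol/dm³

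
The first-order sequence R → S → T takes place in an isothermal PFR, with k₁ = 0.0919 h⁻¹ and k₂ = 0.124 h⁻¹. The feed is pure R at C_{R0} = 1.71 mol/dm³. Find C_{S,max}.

Evaluating C_S at τ_opt = ln(k₂/k₁)/(k₂−k₁) gives C_{S,max}/C_{R0} = (k₁/k₂)^[k₂/(k₂−k₁)].
= (0.0919/0.124)^(0.124/(0.124−0.0919)) = (0.7411)^(3.863) = 0.3143.
C_{S,max} = 0.3143×1.71 = 0.538 mol/dm³.

0.538 mol/dm³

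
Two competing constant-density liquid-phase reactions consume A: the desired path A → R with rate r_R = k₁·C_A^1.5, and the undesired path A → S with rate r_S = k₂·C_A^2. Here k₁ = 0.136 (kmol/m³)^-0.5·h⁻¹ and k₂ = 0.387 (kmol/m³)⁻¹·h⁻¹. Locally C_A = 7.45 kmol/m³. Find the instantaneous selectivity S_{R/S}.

S_{R/S} = r_R/r_S = (k₁·C_A^1.5)/(k₂·C_A^2) = (k₁/k₂)·C_A^-0.5.
= (0.136×7.450^1.5) / (0.387×7.450^2) = 2.765/21.48 = 0.129.
The undesired path is higher order in A, so low C_A (CSTR or dilute feed) favours R.

0.129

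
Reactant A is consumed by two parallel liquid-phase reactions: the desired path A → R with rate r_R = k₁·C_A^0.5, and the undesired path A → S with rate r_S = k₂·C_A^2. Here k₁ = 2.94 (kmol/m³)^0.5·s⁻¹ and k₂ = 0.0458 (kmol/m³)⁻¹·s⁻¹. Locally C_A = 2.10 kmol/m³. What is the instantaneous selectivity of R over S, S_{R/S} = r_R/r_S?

21.1

S_{R/S} = r_R/r_S = (k₁·C_A^0.5)/(k₂·C_A^2) = (k₁/k₂)·C_A^-1.5.
= (2.94×2.100^0.5) / (0.0458×2.100^2) = 4.260/0.2020 = 21.1.
The undesired path is higher order in A, so low C_A (CSTR or dilute feed) favours R.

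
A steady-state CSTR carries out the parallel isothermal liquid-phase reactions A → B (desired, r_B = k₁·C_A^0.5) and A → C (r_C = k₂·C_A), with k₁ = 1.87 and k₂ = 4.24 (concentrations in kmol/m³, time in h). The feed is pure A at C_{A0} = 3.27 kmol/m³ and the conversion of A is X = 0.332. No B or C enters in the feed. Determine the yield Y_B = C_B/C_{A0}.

Exit C_A = C_{A0}(1−X) = 3.27×0.668 = 2.184 kmol/m³.
In a CSTR the entire volume is at exit conditions, so r_B = 1.87×2.184^0.5 = 2.764 and r_C = 4.24×2.184 = 9.262.
Fraction of consumed A going to B: r_B/(r_B+r_C) = 0.2298.
C_B = 0.2298·C_{A0}·X = 0.2298×3.27×0.332 = 0.250 kmol/m³; Y_B = C_B/C_{A0} = 0.0763.

0.0763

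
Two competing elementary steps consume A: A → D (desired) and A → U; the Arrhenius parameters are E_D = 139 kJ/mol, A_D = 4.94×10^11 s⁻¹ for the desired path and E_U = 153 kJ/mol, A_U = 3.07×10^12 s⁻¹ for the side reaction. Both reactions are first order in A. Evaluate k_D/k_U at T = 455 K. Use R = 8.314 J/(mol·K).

6.51

With equal orders, S_{D/U} = k_D/k_U = (A_D/A_U)·exp[(E_U−E_D)/(RT)].
(E_U−E_D)/(RT) = (153−139)×10³/(8.314×455) = 14000/3783 = 3.701.
k_D/k_U = (4.94×10^11/3.07×10^12)·exp(3.701) = 0.1609 × 40.48 = 6.51.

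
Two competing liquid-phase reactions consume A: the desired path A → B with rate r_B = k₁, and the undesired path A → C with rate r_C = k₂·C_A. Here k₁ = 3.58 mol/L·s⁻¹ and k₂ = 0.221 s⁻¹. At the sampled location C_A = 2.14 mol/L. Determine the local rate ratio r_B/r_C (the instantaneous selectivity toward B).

S_{B/C} = r_B/r_C = (k₁)/(k₂·C_A) = (k₁/k₂)·C_A⁻¹.
= (3.58) / (0.221×2.140) = 3.580/0.4729 = 7.57.
The undesired path is higher order in A, so low C_A (CSTR or dilute feed) favours B.

7.57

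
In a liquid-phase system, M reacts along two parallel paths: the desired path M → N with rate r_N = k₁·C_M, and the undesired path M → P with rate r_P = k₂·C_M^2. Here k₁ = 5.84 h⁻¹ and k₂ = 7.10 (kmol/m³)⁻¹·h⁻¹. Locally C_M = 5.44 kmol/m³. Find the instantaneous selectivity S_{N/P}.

0.151

S_{N/P} = r_N/r_P = (k₁·C_M)/(k₂·C_M^2) = (k₁/k₂)·C_M⁻¹.
= (5.84×5.440) / (7.10×5.440^2) = 31.77/210.1 = 0.151.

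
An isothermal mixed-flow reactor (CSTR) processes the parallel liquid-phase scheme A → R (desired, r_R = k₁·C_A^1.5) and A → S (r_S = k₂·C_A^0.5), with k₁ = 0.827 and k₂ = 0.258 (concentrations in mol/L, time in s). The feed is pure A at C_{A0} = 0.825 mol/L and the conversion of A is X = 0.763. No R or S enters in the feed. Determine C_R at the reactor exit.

Exit C_A = C_{A0}(1−X) = 0.825×0.237 = 0.1955 mol/L.
In a CSTR the entire volume is at exit conditions, so r_R = 0.827×0.1955^1.5 = 0.07150 and r_S = 0.258×0.1955^0.5 = 0.1141.
Fraction of consumed A going to R: r_R/(r_R+r_S) = 0.3853.
C_R = 0.3853·C_{A0}·X = 0.3853×0.825×0.763 = 0.243 mol/L.

0.243 mol/L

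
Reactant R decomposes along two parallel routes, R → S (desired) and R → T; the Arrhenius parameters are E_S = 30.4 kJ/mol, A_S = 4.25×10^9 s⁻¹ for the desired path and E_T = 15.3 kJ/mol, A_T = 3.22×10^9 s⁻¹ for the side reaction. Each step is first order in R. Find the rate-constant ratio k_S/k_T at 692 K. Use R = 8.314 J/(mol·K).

With equal orders, S_{S/T} = k_S/k_T = (A_S/A_T)·exp[(E_T−E_S)/(RT)].
(E_T−E_S)/(RT) = (15.3−30.4)×10³/(8.314×692) = -15100/5753 = -2.625.
k_S/k_T = (4.25×10^9/3.22×10^9)·exp(-2.625) = 1.320 × 0.07247 = 0.0957.

0.0957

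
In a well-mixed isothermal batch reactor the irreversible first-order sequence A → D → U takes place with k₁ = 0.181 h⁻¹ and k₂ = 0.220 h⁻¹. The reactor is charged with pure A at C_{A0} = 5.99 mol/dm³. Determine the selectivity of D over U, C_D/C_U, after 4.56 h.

For first-order series with pure A initially, C_D(t) = k₁C_{A0}/(k₂−k₁)·(e^(−k₁t) − e^(−k₂t)).
e^(−k₁t) = e^(−0.181×4.56) = e^(−0.8254) = 0.4381; e^(−k₂t) = e^(−1.003) = 0.3667.
C_D = 0.181×5.99/(0.220−0.181) × (0.4381−0.3667) = 27.80×0.07137 = 1.984 mol/dm³.
C_A = C_{A0}e^(−k₁t) = 2.624 mol/dm³, so C_U = C_{A0}−C_A−C_D = 1.382 mol/dm³; C_D/C_U = 1.44.

1.44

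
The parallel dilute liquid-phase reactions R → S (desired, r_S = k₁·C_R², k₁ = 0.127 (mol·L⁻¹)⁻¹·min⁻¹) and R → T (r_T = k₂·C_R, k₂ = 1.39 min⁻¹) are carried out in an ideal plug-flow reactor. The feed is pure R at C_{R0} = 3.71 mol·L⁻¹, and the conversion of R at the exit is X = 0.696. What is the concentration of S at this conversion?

C_R = C_{R0}(1−X) = 1.128 mol·L⁻¹.
Along a PFR/batch, dC_T/dC_R = −r_T/(r_S+r_T) = −k₂/(k₂+k₁·C_R).
Integrating from C_{R0} to C_R: C_T = (1.39/0.127)·ln[(1.39+0.127·3.71)/(1.39+0.127·1.13)] = 10.94·ln(1.861/1.533) = 2.121 mol·L⁻¹.
Then C_S = (C_{R0}−C_R) − C_T = 2.582 − 2.121 = 0.4608 mol·L⁻¹.

0.461 mol·L⁻¹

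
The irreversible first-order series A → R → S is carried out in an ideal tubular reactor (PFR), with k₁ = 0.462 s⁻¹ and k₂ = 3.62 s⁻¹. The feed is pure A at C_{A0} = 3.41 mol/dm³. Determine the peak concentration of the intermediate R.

0.322 mol/dm³

For a first-order series the maximum intermediate yield is C_{R,max}/C_{A0} = (k₁/k₂)^[k₂/(k₂−k₁)].
= (0.462/3.62)^(3.62/(3.62−0.462)) = (0.1276)^(1.146) = 0.09444.
C_{R,max} = 0.09444×3.41 = 0.322 mol/dm³.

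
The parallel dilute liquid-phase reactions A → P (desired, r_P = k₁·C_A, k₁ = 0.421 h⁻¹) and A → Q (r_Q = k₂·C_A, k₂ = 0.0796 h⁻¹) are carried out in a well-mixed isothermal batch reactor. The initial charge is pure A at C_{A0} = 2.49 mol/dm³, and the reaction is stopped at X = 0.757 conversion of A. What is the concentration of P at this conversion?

1.59 mol/dm³

C_A = C_{A0}(1−X) = 0.6051 mol/dm³.
Both paths are first order in A, so the instantaneous fraction to P is constant: dC_P/d(−C_A) = k₁/(k₁+k₂) = 0.8410.
C_P = 0.8410·(C_{A0}−C_A) = 0.8410×1.885 = 1.59 mol/dm³.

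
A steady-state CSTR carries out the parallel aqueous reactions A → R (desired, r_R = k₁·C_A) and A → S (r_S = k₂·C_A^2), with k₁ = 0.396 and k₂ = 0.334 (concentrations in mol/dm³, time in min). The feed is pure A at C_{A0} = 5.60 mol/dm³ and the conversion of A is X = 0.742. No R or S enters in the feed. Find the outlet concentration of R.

1.87 mol/dm³

Exit C_A = C_{A0}(1−X) = 5.60×0.258 = 1.445 mol/dm³.
In a CSTR the entire volume is at exit conditions, so r_R = 0.396×1.445 = 0.5721 and r_S = 0.334×1.445^2 = 0.6972.
Fraction of consumed A going to R: r_R/(r_R+r_S) = 0.4507.
C_R = 0.4507·C_{A0}·X = 0.4507×5.60×0.742 = 1.87 mol/dm³.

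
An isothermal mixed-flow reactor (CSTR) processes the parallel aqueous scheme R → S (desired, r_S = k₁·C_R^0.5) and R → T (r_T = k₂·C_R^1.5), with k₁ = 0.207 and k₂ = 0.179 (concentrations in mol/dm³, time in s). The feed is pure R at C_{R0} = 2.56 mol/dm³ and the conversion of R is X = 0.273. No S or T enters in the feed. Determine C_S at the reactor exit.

Exit C_R = C_{R0}(1−X) = 2.56×0.727 = 1.861 mol/dm³.
Rates in a CSTR are evaluated at the outlet concentration: r_S = 0.207×1.861^0.5 = 0.2824, r_T = 0.179×1.861^1.5 = 0.4545.
Fraction of consumed R going to S: r_S/(r_S+r_T) = 0.3832.
C_S = 0.3832·C_{R0}·X = 0.3832×2.56×0.273 = 0.268 mol/dm³.

0.268 mol/dm³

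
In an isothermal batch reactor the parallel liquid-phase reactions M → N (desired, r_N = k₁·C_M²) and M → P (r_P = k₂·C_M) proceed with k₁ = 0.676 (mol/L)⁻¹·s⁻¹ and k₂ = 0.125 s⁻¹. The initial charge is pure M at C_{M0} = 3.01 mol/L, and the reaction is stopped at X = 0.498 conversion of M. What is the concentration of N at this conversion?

C_M = C_{M0}(1−X) = 1.511 mol/L.
Along a PFR/batch, dC_P/dC_M = −r_P/(r_N+r_P) = −k₂/(k₂+k₁·C_M).
Integrating from C_{M0} to C_M: C_P = (0.125/0.676)·ln[(0.125+0.676·3.01)/(0.125+0.676·1.51)] = 0.1849·ln(2.160/1.146) = 0.1171 mol/L.
Then C_N = (C_{M0}−C_M) − C_P = 1.499 − 0.1171 = 1.382 mol/L.

1.38 mol/L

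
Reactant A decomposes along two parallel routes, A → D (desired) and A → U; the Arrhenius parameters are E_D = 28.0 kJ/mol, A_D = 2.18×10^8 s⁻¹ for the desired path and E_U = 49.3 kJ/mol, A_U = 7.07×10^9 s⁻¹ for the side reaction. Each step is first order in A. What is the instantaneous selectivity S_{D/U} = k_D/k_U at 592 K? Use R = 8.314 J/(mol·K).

2.34

Since both paths have the same order in A, the concentration cancels and S_{D/U} = k_D/k_U = (A_D/A_U)·exp[(E_U−E_D)/(RT)].
(E_U−E_D)/(RT) = (49.3−28.0)×10³/(8.314×592) = 21300/4922 = 4.328.
k_D/k_U = (2.18×10^8/7.07×10^9)·exp(4.328) = 0.03083 × 75.76 = 2.34.
Since E_D < E_U, lowering the temperature improves selectivity toward D.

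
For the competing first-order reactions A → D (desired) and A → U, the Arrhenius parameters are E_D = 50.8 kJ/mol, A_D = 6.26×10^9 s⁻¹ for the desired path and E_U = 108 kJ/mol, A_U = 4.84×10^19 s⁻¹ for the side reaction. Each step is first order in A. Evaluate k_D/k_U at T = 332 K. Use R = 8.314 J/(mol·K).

Since both paths have the same order in A, the concentration cancels and S_{D/U} = k_D/k_U = (A_D/A_U)·exp[(E_U−E_D)/(RT)].
(E_U−E_D)/(RT) = (108−50.8)×10³/(8.314×332) = 57200/2760 = 20.72.
k_D/k_U = (6.26×10^9/4.84×10^19)·exp(20.72) = 1.293×10^-10 × 9.995×10^8 = 0.129.

0.129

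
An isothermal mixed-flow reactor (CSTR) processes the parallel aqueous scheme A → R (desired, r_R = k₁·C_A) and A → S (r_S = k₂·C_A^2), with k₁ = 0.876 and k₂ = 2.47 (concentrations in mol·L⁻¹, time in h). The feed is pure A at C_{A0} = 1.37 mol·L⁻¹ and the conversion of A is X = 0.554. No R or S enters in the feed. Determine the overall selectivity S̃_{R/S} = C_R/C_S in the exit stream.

Exit C_A = C_{A0}(1−X) = 1.37×0.446 = 0.6110 mol·L⁻¹.
In a CSTR the entire volume is at exit conditions, so r_R = 0.876×0.6110 = 0.5353 and r_S = 2.47×0.6110^2 = 0.9222.
Overall selectivity = C_R/C_S = r_Rτ/(r_Sτ) = r_R/r_S = 0.580.

0.580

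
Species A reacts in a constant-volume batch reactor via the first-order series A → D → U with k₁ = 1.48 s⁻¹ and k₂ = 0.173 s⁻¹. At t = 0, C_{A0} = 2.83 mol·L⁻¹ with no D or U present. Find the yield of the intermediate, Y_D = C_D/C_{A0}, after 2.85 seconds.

0.675

Solving the coupled first-order balances gives C_D(t) = [k₁/(k₂−k₁)]·C_{A0}·(e^(−k₁t) − e^(−k₂t)).
e^(−k₁t) = e^(−1.48×2.85) = e^(−4.218) = 0.01473; e^(−k₂t) = e^(−0.4930) = 0.6108.
C_D = 1.48×2.83/(0.173−1.48) × (0.01473−0.6108) = (-3.205)×(-0.5960) = 1.910 mol·L⁻¹.
Y_D = C_D/C_{A0} = 1.910/2.83 = 0.675.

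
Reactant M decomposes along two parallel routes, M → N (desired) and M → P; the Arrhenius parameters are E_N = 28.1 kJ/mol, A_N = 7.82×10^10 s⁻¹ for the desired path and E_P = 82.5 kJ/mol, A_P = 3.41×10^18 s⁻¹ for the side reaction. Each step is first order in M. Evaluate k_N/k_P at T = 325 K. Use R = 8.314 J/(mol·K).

k_N/k_P = (A_N/A_P)·exp[−(E_N−E_P)/(RT)] = (A_N/A_P)·exp[(E_P−E_N)/(RT)].
(E_P−E_N)/(RT) = (82.5−28.1)×10³/(8.314×325) = 54400/2702 = 20.13.
k_N/k_P = (7.82×10^10/3.41×10^18)·exp(20.13) = 2.293×10^-8 × 5.541×10^8 = 12.7.

12.7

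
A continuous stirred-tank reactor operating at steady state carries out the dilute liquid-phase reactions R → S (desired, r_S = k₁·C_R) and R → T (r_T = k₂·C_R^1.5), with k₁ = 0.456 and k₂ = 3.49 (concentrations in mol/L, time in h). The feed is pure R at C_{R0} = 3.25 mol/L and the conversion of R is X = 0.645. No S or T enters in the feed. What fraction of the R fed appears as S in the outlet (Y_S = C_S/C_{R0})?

Exit C_R = C_{R0}(1−X) = 3.25×0.355 = 1.154 mol/L.
A CSTR operates uniformly at the exit composition, giving r_S = 0.5261 and r_T = 4.325 (each k·C_R^n at C_R = 1.154).
Fraction of consumed R going to S: r_S/(r_S+r_T) = 0.1084.
C_S = 0.1084·C_{R0}·X = 0.1084×3.25×0.645 = 0.227 mol/L; Y_S = C_S/C_{R0} = 0.0700.

0.0700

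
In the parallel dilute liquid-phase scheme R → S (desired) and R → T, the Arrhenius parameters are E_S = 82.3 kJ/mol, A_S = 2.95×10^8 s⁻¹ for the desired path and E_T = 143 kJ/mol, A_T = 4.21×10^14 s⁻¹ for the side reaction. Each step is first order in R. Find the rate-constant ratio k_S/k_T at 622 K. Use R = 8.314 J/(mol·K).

0.0877

With equal orders, S_{S/T} = k_S/k_T = (A_S/A_T)·exp[(E_T−E_S)/(RT)].
(E_T−E_S)/(RT) = (143−82.3)×10³/(8.314×622) = 60700/5171 = 11.74.
k_S/k_T = (2.95×10^8/4.21×10^14)·exp(11.74) = 7.007×10^-7 × 1.252×10^5 = 0.0877.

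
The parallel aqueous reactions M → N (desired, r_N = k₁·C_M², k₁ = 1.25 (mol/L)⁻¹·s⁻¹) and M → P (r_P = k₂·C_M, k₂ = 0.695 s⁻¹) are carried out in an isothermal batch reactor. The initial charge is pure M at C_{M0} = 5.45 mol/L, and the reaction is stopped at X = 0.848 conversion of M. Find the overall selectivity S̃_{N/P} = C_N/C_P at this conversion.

4.66

C_M = C_{M0}(1−X) = 0.8284 mol/L.
Along a PFR/batch, dC_P/dC_M = −r_P/(r_N+r_P) = −k₂/(k₂+k₁·C_M).
Integrating from C_{M0} to C_M: C_P = (0.695/1.25)·ln[(0.695+1.25·5.45)/(0.695+1.25·0.828)] = 0.5560·ln(7.508/1.731) = 0.8159 mol/L.
Then C_N = (C_{M0}−C_M) − C_P = 4.622 − 0.8159 = 3.806 mol/L.
S̃_{N/P} = C_N/C_P = 3.806/0.8159 = 4.66.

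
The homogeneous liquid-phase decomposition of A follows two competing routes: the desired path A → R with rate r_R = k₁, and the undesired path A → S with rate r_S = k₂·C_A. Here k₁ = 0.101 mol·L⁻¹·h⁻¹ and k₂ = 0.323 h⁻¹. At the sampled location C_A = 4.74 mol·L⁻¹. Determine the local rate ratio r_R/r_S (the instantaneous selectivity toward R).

S_{R/S} = r_R/r_S = (k₁)/(k₂·C_A) = (k₁/k₂)·C_A⁻¹.
= (0.101) / (0.323×4.740) = 0.1010/1.531 = 0.0660.
The undesired path is higher order in A, so low C_A (CSTR or dilute feed) favours R.

0.0660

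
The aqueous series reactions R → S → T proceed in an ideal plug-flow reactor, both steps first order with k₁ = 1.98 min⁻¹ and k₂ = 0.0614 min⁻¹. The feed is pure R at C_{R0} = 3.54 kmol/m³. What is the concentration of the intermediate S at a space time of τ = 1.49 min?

3.14 kmol/m³

For first-order series with pure R initially, C_S(τ) = k₁C_{R0}/(k₂−k₁)·(e^(−k₁τ) − e^(−k₂τ)).
e^(−k₁τ) = e^(−1.98×1.49) = e^(−2.950) = 0.05233; e^(−k₂τ) = e^(−0.09149) = 0.9126.
C_S = 1.98×3.54/(0.0614−1.98) × (0.05233−0.9126) = (-3.653)×(-0.8602) = 3.143 kmol/m³.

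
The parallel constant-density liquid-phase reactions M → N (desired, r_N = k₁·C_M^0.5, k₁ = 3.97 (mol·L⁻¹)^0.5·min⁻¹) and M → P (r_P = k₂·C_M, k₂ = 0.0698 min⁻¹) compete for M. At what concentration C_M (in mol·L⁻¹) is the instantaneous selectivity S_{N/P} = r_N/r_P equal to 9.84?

S_{N/P} = (k₁/k₂)·C_M^-0.5 ⇒ C_M = (S·k₂/k₁)^(-2).
= (9.84×0.0698/3.97)^(-2) = (0.1730)^(-2) = 33.4 mol·L⁻¹.

33.4 mol·L⁻¹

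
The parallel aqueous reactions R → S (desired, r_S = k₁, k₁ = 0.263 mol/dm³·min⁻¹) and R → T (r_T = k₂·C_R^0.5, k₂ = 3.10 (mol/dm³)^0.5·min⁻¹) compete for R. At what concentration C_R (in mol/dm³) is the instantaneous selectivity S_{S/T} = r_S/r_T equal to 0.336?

S_{S/T} = (k₁/k₂)·C_R^-0.5 ⇒ C_R = (S·k₂/k₁)^(-2).
= (0.336×3.10/0.263)^(-2) = (3.960)^(-2) = 0.0638 mol/dm³.

0.0638 mol/dm³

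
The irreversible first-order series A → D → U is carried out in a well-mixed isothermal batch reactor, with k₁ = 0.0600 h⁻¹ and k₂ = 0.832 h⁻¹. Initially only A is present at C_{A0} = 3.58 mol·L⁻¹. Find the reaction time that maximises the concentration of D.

Setting dC_D/dt = 0 gives t_opt = ln(k₂/k₁)/(k₂−k₁).
= ln(0.832/0.0600)/(0.832−0.0600) = ln(13.87)/0.7720 = 2.629/0.7720 = 3.41 h.

3.41 h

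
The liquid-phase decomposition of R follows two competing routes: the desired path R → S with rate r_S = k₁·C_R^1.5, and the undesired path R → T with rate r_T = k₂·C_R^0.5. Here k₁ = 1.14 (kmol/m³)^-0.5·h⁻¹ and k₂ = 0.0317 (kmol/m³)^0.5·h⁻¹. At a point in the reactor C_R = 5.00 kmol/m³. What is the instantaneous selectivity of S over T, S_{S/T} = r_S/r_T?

180

S_{S/T} = r_S/r_T = (k₁·C_R^1.5)/(k₂·C_R^0.5) = (k₁/k₂)·C_R.
= (1.14×5.000^1.5) / (0.0317×5.000^0.5) = 12.75/0.07088 = 180.
Since the desired path is higher order in R, keeping C_R high (PFR or concentrated feed) favours S.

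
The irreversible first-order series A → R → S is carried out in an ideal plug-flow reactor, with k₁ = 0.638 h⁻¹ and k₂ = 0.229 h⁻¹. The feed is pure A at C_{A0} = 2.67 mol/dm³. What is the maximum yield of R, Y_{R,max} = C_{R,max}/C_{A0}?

0.563

Evaluating C_R at τ_opt = ln(k₂/k₁)/(k₂−k₁) gives C_{R,max}/C_{A0} = (k₁/k₂)^[k₂/(k₂−k₁)].
= (0.638/0.229)^(0.229/(0.229−0.638)) = (2.786)^(-0.5599) = 0.5634.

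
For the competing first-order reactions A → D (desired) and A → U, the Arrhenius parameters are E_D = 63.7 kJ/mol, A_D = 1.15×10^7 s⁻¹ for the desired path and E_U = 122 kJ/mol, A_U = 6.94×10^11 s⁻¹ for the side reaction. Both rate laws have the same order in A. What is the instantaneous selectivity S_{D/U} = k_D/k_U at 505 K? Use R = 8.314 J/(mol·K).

k_D/k_U = (A_D/A_U)·exp[−(E_D−E_U)/(RT)] = (A_D/A_U)·exp[(E_U−E_D)/(RT)].
(E_U−E_D)/(RT) = (122−63.7)×10³/(8.314×505) = 58300/4199 = 13.89.
k_D/k_U = (1.15×10^7/6.94×10^11)·exp(13.89) = 1.657×10^-5 × 1.073×10^6 = 17.8.
Since E_D < E_U, lowering the temperature improves selectivity toward D.

17.8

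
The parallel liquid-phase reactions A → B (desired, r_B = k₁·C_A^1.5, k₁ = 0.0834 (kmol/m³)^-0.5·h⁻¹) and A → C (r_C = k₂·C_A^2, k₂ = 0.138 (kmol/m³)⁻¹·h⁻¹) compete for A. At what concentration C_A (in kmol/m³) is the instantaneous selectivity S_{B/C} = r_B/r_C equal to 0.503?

S_{B/C} = (k₁/k₂)·C_A^-0.5 ⇒ C_A = (S·k₂/k₁)^(-2).
= (0.503×0.138/0.0834)^(-2) = (0.8323)^(-2) = 1.44 kmol/m³.

1.44 kmol/m³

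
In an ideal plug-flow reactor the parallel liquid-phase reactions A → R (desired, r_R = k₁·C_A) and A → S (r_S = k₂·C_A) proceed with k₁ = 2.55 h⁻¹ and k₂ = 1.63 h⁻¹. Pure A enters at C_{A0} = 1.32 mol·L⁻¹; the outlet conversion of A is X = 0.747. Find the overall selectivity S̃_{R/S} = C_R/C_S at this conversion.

C_A = C_{A0}(1−X) = 0.3340 mol·L⁻¹.
Both paths are first order in A, so the instantaneous fraction to R is constant: dC_R/d(−C_A) = k₁/(k₁+k₂) = 0.6100.
C_R = 0.6100·(C_{A0}−C_A) = 0.6100×0.9860 = 0.602 mol·L⁻¹.
C_S = (C_{A0}−C_A)−C_R = 0.3845 mol·L⁻¹; S̃_{R/S} = 0.6015/0.3845 = 1.56.

1.56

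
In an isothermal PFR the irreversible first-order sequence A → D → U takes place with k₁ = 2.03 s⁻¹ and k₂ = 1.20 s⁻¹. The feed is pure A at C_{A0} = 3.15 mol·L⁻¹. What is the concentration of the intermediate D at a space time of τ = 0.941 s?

1.35 mol·L⁻¹

The intermediate concentration in a first-order A→B→C sequence is C_D = k₁C_{A0}(e^(−k₁τ) − e^(−k₂τ))/(k₂−k₁).
e^(−k₁τ) = e^(−2.03×0.941) = e^(−1.910) = 0.1480; e^(−k₂τ) = e^(−1.129) = 0.3233.
C_D = 2.03×3.15/(1.20−2.03) × (0.1480−0.3233) = (-7.704)×(-0.1752) = 1.350 mol·L⁻¹.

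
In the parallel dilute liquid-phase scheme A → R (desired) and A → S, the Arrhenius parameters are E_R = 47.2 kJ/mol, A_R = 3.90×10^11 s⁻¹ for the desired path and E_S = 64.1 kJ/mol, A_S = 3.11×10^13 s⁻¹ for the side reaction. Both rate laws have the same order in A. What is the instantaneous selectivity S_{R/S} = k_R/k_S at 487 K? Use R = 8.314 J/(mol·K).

0.815

Since both paths have the same order in A, the concentration cancels and S_{R/S} = k_R/k_S = (A_R/A_S)·exp[(E_S−E_R)/(RT)].
(E_S−E_R)/(RT) = (64.1−47.2)×10³/(8.314×487) = 16900/4049 = 4.174.
k_R/k_S = (3.90×10^11/3.11×10^13)·exp(4.174) = 0.01254 × 64.97 = 0.815.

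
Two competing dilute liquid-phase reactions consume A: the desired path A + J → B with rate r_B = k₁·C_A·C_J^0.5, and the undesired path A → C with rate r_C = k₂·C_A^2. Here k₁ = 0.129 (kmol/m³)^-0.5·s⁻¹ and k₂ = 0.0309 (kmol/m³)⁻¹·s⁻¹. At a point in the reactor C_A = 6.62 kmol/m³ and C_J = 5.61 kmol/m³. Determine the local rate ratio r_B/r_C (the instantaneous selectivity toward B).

1.49

S_{B/C} = r_B/r_C = (k₁·C_A·C_J^0.5)/(k₂·C_A^2) = (k₁/k₂)·C_A⁻¹·C_J^0.5.
= (0.129×6.620×5.610^0.5) / (0.0309×6.620^2) = 2.023/1.354 = 1.49.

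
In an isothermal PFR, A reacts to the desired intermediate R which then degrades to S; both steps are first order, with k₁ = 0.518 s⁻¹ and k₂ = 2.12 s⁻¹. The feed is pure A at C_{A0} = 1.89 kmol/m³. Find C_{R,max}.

0.293 kmol/m³

For a first-order series the maximum intermediate yield is C_{R,max}/C_{A0} = (k₁/k₂)^[k₂/(k₂−k₁)].
= (0.518/2.12)^(2.12/(2.12−0.518)) = (0.2443)^(1.323) = 0.1549.
C_{R,max} = 0.1549×1.89 = 0.293 kmol/m³.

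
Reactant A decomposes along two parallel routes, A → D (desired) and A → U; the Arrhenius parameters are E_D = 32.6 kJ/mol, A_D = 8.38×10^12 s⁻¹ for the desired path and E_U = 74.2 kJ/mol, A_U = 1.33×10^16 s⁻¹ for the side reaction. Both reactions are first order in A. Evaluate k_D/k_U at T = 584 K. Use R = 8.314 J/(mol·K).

k_D/k_U = (A_D/A_U)·exp[−(E_D−E_U)/(RT)] = (A_D/A_U)·exp[(E_U−E_D)/(RT)].
(E_U−E_D)/(RT) = (74.2−32.6)×10³/(8.314×584) = 41600/4855 = 8.568.
k_D/k_U = (8.38×10^12/1.33×10^16)·exp(8.568) = 6.301×10^-4 × 5260 = 3.31.
Since E_D < E_U, lowering the temperature improves selectivity toward D.

3.31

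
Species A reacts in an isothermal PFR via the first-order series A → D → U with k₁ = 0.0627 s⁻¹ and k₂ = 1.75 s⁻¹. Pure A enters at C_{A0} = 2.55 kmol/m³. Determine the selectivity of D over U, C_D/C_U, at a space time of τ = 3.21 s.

0.199

For first-order series with pure A initially, C_D(τ) = k₁C_{A0}/(k₂−k₁)·(e^(−k₁τ) − e^(−k₂τ)).
e^(−k₁τ) = e^(−0.0627×3.21) = e^(−0.2013) = 0.8177; e^(−k₂τ) = e^(−5.617) = 0.003634.
C_D = 0.0627×2.55/(1.75−0.0627) × (0.8177−0.003634) = 0.09476×0.8141 = 0.07714 kmol/m³.
C_A = C_{A0}e^(−k₁τ) = 2.085 kmol/m³, so C_U = C_{A0}−C_A−C_D = 0.3877 kmol/m³; C_D/C_U = 0.199.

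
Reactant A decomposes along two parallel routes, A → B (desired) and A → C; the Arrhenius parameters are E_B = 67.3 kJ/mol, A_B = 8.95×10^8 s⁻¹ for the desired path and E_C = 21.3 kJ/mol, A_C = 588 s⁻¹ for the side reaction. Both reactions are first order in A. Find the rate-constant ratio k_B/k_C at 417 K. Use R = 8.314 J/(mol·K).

2.63

k_B/k_C = (A_B/A_C)·exp[−(E_B−E_C)/(RT)] = (A_B/A_C)·exp[(E_C−E_B)/(RT)].
(E_C−E_B)/(RT) = (21.3−67.3)×10³/(8.314×417) = -46000/3467 = -13.27.
k_B/k_C = (8.95×10^8/588)·exp(-13.27) = 1.522×10^6 × 1.729×10^-6 = 2.63.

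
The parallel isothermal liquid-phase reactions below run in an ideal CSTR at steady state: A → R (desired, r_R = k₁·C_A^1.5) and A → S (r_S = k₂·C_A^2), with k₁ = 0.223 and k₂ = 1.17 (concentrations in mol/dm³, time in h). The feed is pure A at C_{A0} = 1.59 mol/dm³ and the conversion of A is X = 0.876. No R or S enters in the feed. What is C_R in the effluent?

Exit C_A = C_{A0}(1−X) = 1.59×0.124 = 0.1972 mol/dm³.
In a CSTR the entire volume is at exit conditions, so r_R = 0.223×0.1972^1.5 = 0.01952 and r_S = 1.17×0.1972^2 = 0.04548.
Fraction of consumed A going to R: r_R/(r_R+r_S) = 0.3003.
C_R = 0.3003·C_{A0}·X = 0.3003×1.59×0.876 = 0.418 mol/dm³.

0.418 mol/dm³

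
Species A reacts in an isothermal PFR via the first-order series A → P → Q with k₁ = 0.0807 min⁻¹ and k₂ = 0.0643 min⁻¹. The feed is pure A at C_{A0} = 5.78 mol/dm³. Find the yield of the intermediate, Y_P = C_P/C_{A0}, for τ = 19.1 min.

For first-order series with pure A initially, C_P(τ) = k₁C_{A0}/(k₂−k₁)·(e^(−k₁τ) − e^(−k₂τ)).
e^(−k₁τ) = e^(−0.0807×19.1) = e^(−1.541) = 0.2141; e^(−k₂τ) = e^(−1.228) = 0.2928.
C_P = 0.0807×5.78/(0.0643−0.0807) × (0.2141−0.2928) = (-28.44)×(-0.07875) = 2.240 mol/dm³.
Y_P = C_P/C_{A0} = 2.240/5.78 = 0.388.

0.388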